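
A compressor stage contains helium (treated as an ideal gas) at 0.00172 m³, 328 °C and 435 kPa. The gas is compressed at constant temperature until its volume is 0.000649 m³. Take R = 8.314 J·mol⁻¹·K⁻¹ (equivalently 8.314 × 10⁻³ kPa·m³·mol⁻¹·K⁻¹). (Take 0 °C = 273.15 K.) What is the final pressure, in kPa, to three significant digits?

P₂ ≈ 1.15e+03 kPa

Convert: T₁ = 601.1 K.
Isothermal, so P V is constant: T₂ = T₁; P₂ = P₁·(V₁/V₂) = 1153 kPa.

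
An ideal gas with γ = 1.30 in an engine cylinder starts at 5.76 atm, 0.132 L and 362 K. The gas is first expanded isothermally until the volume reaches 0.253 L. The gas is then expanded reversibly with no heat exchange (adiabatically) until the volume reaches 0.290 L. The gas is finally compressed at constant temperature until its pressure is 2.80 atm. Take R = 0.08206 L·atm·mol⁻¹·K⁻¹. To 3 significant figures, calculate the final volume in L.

Isothermal, so P V is constant: T₂ = T₁; P₂ = P₁·(V₁/V₂) = 3.005 atm.
Reversible adiabatic, γ = 1.30: T₃ = T₂·(V₂/V₃)^(γ−1) = 347.5 K; P₃ = P₂·(V₂/V₃)^γ = 2.517 atm.
T constant ⇒ Boyle's law P V = const: T₄ = T₃; V₄ = V₃·(P₃/P₄) = 0.2606 L.

V₄ ≈ 0.261 L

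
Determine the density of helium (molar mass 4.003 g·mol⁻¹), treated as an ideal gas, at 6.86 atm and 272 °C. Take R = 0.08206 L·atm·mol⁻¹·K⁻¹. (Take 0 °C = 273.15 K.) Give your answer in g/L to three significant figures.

ρ ≈ 0.614 g/L

ρ = PM/(RT) = (6.86 × 4.003) / (0.08206 × 545.1)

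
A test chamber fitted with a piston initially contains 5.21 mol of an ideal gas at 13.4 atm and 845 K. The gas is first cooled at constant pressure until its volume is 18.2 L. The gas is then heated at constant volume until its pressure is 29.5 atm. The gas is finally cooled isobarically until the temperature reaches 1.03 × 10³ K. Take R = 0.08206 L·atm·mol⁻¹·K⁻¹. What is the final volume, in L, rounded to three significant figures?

V₄ ≈ 14.9 L

From PV = nRT: V₁ = nRT₁/P₁ = 26.96 L.
Isobaric, so V/T is constant: P₂ = P₁; T₂ = T₁·(V₂/V₁) = 570.4 K.
Isochoric, so P/T is constant: V₃ = V₂; T₃ = T₂·(P₃/P₂) = 1256 K.
Isobaric, so V/T is constant: P₄ = P₃; V₄ = V₃·(T₄/T₃) = 14.93 L.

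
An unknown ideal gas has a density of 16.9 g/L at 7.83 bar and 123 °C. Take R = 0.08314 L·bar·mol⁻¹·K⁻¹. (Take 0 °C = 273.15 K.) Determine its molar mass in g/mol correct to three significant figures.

ρ = PM/(RT) ⇒ M = ρRT/P = (16.9 × 0.08314 × 396.1) / 7.83

M ≈ 71.1 g/mol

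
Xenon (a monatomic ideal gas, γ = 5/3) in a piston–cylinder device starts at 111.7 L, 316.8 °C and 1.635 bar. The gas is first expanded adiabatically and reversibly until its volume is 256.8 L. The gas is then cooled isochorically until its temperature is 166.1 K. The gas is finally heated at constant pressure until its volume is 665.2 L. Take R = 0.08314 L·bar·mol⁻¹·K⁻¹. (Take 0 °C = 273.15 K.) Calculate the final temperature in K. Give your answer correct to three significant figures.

T₄ ≈ 430 K

Convert: T₁ = 590.0 K.
Adiabatic (γ = 5/3), T V^(γ−1) and P V^γ constant: T₂ = T₁·(V₁/V₂)^(γ−1) = 338.7 K; P₂ = P₁·(V₁/V₂)^γ = 0.4083 bar.
Isochoric, so P/T is constant: V₃ = V₂; P₃ = P₂·(T₃/T₂) = 0.2002 bar.
Isobaric, so V/T is constant: P₄ = P₃; T₄ = T₃·(V₄/V₃) = 430.3 K.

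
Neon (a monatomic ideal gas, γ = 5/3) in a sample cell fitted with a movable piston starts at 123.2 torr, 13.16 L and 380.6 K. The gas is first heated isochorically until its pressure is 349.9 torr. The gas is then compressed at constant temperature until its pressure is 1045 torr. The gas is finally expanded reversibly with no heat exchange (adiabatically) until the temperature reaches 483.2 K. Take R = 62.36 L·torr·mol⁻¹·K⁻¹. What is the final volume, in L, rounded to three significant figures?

Isochoric, so P/T is constant: V₂ = V₁; T₂ = T₁·(P₂/P₁) = 1081 K.
Isothermal, so P V is constant: T₃ = T₂; V₃ = V₂·(P₂/P₃) = 4.406 L.
Reversible adiabatic, γ = 5/3: P₄ = P₃·(T₄/T₃)^(γ/(γ−1)) = 139.6 torr; V₄ = V₃·(T₃/T₄)^(1/(γ−1)) = 14.74 L.

V₄ ≈ 14.7 L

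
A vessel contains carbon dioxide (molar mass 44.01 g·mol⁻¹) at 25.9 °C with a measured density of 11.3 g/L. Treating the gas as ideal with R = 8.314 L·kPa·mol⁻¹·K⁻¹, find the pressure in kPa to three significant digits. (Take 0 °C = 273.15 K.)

P ≈ 638 kPa

ρ = PM/(RT) ⇒ P = ρRT/M = (11.3 × 8.314 × 299.0) / 44.01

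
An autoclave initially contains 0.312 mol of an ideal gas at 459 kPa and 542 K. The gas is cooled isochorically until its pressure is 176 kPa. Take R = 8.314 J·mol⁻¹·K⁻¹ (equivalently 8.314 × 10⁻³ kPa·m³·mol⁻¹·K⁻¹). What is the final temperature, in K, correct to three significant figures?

From PV = nRT: V₁ = nRT₁/P₁ = 0.003063 m³.
V constant ⇒ P ∝ T: V₂ = V₁; T₂ = T₁·(P₂/P₁) = 207.8 K.

T₂ ≈ 208 K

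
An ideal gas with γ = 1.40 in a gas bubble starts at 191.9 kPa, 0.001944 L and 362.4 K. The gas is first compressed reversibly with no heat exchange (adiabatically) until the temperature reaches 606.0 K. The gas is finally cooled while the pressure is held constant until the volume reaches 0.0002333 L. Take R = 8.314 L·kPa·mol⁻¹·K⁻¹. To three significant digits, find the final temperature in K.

Adiabatic (γ = 1.40), T V^(γ−1) and P V^γ constant: P₂ = P₁·(T₂/T₁)^(γ/(γ−1)) = 1160 kPa; V₂ = V₁·(T₁/T₂)^(1/(γ−1)) = 0.0005376 L.
Isobaric, so V/T is constant: P₃ = P₂; T₃ = T₂·(V₃/V₂) = 263.0 K.

T₃ ≈ 263 K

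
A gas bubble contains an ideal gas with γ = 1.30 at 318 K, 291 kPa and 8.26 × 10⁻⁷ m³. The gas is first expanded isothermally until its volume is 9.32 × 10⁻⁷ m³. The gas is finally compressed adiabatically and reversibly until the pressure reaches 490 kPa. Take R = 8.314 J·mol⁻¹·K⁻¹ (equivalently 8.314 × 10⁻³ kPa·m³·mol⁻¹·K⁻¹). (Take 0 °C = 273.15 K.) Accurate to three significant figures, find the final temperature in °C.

Isothermal, so P V is constant: T₂ = T₁; P₂ = P₁·(V₁/V₂) = 257.9 kPa.
Reversible adiabatic, γ = 1.30: T₃ = T₂·(P₃/P₂)^((γ−1)/γ) = 368.8 K; V₃ = V₂·(P₂/P₃)^(1/γ) = 5.689e-07 m³.

T₃ ≈ 95.6 °C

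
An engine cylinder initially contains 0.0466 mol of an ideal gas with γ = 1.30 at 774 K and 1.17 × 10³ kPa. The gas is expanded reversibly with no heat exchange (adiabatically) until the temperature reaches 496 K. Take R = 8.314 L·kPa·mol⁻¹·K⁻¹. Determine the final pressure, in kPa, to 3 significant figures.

From PV = nRT: V₁ = nRT₁/P₁ = 0.2563 L.
Reversible adiabatic, γ = 1.30: P₂ = P₁·(T₂/T₁)^(γ/(γ−1)) = 170.1 kPa; V₂ = V₁·(T₁/T₂)^(1/(γ−1)) = 1.130 L.

P₂ ≈ 170 kPa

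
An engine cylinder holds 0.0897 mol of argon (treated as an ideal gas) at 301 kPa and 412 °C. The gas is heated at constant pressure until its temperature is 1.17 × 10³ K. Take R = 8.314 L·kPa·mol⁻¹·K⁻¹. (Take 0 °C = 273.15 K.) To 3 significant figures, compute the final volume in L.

V₂ ≈ 2.90 L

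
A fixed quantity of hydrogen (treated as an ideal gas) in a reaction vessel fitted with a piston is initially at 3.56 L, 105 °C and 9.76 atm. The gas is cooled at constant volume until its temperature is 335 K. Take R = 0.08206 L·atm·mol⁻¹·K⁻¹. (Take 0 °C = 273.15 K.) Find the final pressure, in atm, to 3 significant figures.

P₂ ≈ 8.65 atm

Convert: T₁ = 378.1 K.
V constant ⇒ P ∝ T: V₂ = V₁; P₂ = P₁·(T₂/T₁) = 8.646 atm.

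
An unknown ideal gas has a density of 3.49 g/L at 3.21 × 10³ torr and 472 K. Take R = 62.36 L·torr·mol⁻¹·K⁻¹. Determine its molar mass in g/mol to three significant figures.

ρ = PM/(RT) ⇒ M = ρRT/P = (3.49 × 62.36 × 472.0) / 3.21e+03

M ≈ 32.0 g/mol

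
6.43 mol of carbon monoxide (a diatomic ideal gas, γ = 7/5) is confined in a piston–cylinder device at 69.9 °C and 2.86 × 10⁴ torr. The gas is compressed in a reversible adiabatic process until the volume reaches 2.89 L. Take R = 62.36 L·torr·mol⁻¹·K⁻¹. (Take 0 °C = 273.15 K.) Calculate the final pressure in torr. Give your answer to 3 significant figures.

Convert: T₁ = 343.0 K.
From PV = nRT: V₁ = nRT₁/P₁ = 4.810 L.
Reversible adiabatic, γ = 7/5: T₂ = T₁·(V₁/V₂)^(γ−1) = 420.6 K; P₂ = P₁·(V₁/V₂)^γ = 5.835e+04 torr.

P₂ ≈ 5.84e+04 torr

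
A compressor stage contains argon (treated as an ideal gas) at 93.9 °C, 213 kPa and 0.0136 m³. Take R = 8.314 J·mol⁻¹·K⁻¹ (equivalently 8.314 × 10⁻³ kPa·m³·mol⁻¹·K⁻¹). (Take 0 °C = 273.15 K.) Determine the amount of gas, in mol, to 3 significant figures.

n ≈ 0.949 mol

Convert: T = 367.05 K.
PV = nRT ⇒ n = PV/(RT) = (213 × 0.0136) / (8.314 × 10⁻³ × 367.05)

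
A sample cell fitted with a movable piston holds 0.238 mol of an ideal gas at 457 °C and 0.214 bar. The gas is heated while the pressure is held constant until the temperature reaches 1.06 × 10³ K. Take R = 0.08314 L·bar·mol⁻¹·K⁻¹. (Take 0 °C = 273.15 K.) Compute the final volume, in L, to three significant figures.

Convert: T₁ = 730.1 K.
From PV = nRT: V₁ = nRT₁/P₁ = 67.51 L.
P constant ⇒ V ∝ T: P₂ = P₁; V₂ = V₁·(T₂/T₁) = 98.01 L.

V₂ ≈ 98.0 L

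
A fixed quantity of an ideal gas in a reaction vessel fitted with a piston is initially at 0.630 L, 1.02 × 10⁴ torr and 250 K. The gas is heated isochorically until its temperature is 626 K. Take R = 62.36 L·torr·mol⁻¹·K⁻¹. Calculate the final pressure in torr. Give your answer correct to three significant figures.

P₂ ≈ 2.55e+04 torr

Isochoric, so P/T is constant: V₂ = V₁; P₂ = P₁·(T₂/T₁) = 2.554e+04 torr.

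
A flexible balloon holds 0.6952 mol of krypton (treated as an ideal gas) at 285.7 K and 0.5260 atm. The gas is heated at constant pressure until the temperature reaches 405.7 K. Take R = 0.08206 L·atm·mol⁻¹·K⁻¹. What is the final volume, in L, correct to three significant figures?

From PV = nRT: V₁ = nRT₁/P₁ = 30.99 L.
P constant ⇒ V ∝ T: P₂ = P₁; V₂ = V₁·(T₂/T₁) = 44.00 L.

V₂ ≈ 44.0 L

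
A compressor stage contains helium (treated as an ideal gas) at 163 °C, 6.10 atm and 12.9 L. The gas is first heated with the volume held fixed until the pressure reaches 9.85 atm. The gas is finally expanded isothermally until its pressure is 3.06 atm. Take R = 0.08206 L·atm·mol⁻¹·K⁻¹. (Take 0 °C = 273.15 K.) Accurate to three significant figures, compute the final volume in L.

Convert: T₁ = 436.1 K.
V constant ⇒ P ∝ T: V₂ = V₁; T₂ = T₁·(P₂/P₁) = 704.3 K.
T constant ⇒ Boyle's law P V = const: T₃ = T₂; V₃ = V₂·(P₂/P₃) = 41.52 L.

V₃ ≈ 41.5 L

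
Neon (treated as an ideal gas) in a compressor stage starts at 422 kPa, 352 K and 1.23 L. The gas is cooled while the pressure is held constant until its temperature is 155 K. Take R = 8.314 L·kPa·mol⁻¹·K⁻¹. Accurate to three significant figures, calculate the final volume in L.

V₂ ≈ 0.542 L

P constant ⇒ V ∝ T: P₂ = P₁; V₂ = V₁·(T₂/T₁) = 0.5416 L.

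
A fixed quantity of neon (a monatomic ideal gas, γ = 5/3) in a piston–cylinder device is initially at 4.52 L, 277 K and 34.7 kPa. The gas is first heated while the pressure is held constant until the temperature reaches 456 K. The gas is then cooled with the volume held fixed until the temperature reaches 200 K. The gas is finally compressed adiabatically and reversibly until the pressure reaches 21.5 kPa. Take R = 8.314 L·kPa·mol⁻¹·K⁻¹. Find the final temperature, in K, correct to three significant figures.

T₄ ≈ 230 K

Isobaric, so V/T is constant: P₂ = P₁; V₂ = V₁·(T₂/T₁) = 7.441 L.
V constant ⇒ P ∝ T: V₃ = V₂; P₃ = P₂·(T₃/T₂) = 15.22 kPa.
Reversible adiabatic, γ = 5/3: T₄ = T₃·(P₄/P₃)^((γ−1)/γ) = 229.6 K; V₄ = V₃·(P₃/P₄)^(1/γ) = 6.048 L.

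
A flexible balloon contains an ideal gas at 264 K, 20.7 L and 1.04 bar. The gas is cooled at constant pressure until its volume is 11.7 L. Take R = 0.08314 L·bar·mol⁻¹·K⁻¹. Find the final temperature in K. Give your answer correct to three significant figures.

T₂ ≈ 149 K

Isobaric, so V/T is constant: P₂ = P₁; T₂ = T₁·(V₂/V₁) = 149.2 K.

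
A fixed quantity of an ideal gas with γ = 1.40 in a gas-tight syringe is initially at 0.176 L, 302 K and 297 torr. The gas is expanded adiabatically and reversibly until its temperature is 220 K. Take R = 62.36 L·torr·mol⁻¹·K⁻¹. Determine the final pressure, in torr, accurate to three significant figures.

Adiabatic (γ = 1.40), T V^(γ−1) and P V^γ constant: P₂ = P₁·(T₂/T₁)^(γ/(γ−1)) = 98.00 torr; V₂ = V₁·(T₁/T₂)^(1/(γ−1)) = 0.3886 L.

P₂ ≈ 98.0 torr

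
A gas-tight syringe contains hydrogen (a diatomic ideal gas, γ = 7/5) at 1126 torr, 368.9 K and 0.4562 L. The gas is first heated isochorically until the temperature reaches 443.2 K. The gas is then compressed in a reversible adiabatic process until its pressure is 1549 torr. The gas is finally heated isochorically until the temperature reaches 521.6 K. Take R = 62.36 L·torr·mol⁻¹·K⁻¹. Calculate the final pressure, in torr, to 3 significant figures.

P₄ ≈ 1.75e+03 torr

V constant ⇒ P ∝ T: V₂ = V₁; P₂ = P₁·(T₂/T₁) = 1353 torr.
Reversible adiabatic, γ = 7/5: T₃ = T₂·(P₃/P₂)^((γ−1)/γ) = 460.7 K; V₃ = V₂·(P₂/P₃)^(1/γ) = 0.4141 L.
Isochoric, so P/T is constant: V₄ = V₃; P₄ = P₃·(T₄/T₃) = 1754 torr.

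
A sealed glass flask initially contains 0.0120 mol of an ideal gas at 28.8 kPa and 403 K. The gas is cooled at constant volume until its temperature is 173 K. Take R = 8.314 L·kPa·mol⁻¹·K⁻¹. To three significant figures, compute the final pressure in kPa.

From PV = nRT: V₁ = nRT₁/P₁ = 1.396 L.
V constant ⇒ P ∝ T: V₂ = V₁; P₂ = P₁·(T₂/T₁) = 12.36 kPa.

P₂ ≈ 12.4 kPa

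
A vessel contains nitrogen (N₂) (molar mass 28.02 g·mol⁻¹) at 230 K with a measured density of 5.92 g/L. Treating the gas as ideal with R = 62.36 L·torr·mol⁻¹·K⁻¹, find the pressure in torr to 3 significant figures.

ρ = PM/(RT) ⇒ P = ρRT/M = (5.92 × 62.36 × 230.0) / 28.02

P ≈ 3.03e+03 torr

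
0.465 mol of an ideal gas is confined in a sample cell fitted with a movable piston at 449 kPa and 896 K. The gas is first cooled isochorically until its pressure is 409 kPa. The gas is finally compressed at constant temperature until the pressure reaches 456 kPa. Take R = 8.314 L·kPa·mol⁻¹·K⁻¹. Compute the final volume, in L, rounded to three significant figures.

V₃ ≈ 6.92 L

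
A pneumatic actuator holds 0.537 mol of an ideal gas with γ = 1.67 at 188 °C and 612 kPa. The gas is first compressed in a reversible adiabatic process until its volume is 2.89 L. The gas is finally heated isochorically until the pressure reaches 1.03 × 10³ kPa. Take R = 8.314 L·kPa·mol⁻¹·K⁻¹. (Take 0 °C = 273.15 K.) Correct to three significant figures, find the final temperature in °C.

T₃ ≈ 394 °C

Convert: T₁ = 461.1 K.
From PV = nRT: V₁ = nRT₁/P₁ = 3.364 L.
Reversible adiabatic, γ = 1.67: T₂ = T₁·(V₁/V₂)^(γ−1) = 510.6 K; P₂ = P₁·(V₁/V₂)^γ = 788.7 kPa.
V constant ⇒ P ∝ T: V₃ = V₂; T₃ = T₂·(P₃/P₂) = 666.7 K.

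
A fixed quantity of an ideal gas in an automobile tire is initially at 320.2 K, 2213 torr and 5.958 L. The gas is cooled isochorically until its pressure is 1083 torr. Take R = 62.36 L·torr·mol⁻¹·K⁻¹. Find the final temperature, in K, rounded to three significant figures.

T₂ ≈ 157 K

Isochoric, so P/T is constant: V₂ = V₁; T₂ = T₁·(P₂/P₁) = 156.7 K.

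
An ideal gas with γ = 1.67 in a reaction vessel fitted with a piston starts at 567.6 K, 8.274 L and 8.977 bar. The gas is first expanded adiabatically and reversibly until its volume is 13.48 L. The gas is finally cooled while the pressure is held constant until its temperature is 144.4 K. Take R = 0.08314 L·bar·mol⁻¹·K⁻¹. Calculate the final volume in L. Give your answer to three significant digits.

V₃ ≈ 4.76 L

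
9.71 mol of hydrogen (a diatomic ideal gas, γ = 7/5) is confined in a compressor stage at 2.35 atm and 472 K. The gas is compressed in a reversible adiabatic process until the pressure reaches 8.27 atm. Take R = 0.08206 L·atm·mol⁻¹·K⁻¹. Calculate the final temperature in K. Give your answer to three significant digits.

From PV = nRT: V₁ = nRT₁/P₁ = 160.0 L.
Adiabatic (γ = 7/5), T V^(γ−1) and P V^γ constant: T₂ = T₁·(P₂/P₁)^((γ−1)/γ) = 676.2 K; V₂ = V₁·(P₁/P₂)^(1/γ) = 65.15 L.

T₂ ≈ 676 K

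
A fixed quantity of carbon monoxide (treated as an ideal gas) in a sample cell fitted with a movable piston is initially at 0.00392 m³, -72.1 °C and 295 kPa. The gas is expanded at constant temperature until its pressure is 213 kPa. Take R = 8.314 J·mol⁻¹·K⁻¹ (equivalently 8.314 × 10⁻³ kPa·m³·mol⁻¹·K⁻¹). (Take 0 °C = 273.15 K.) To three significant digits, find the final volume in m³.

Convert: T₁ = 201.0 K.
Isothermal, so P V is constant: T₂ = T₁; V₂ = V₁·(P₁/P₂) = 0.005429 m³.

V₂ ≈ 0.00543 m³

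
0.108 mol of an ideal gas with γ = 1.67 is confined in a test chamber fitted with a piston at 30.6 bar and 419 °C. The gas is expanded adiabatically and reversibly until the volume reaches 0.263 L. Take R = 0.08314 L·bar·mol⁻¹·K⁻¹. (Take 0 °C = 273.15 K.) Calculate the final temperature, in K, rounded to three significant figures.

Convert: T₁ = 692.1 K.
From PV = nRT: V₁ = nRT₁/P₁ = 0.2031 L.
Adiabatic (γ = 1.67), T V^(γ−1) and P V^γ constant: T₂ = T₁·(V₁/V₂)^(γ−1) = 582.1 K; P₂ = P₁·(V₁/V₂)^γ = 19.87 bar.

T₂ ≈ 582 K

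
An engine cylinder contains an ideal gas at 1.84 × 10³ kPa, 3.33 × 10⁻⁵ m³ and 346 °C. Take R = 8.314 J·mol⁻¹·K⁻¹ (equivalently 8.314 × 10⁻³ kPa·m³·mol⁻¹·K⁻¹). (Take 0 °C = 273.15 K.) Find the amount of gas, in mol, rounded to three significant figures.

n ≈ 0.0119 mol

Convert: T = 619.15 K.
PV = nRT ⇒ n = PV/(RT) = (1.84e+03 × 3.33e-05) / (8.314 × 10⁻³ × 619.15)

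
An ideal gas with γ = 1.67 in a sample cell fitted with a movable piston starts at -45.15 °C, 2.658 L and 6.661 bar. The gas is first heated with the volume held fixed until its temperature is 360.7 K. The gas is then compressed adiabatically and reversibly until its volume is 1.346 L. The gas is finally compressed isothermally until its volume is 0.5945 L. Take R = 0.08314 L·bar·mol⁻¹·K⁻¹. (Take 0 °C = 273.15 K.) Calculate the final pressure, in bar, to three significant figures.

P₄ ≈ 74.3 bar

Convert: T₁ = 228.0 K.
Isochoric, so P/T is constant: V₂ = V₁; P₂ = P₁·(T₂/T₁) = 10.54 bar.
Reversible adiabatic, γ = 1.67: T₃ = T₂·(V₂/V₃)^(γ−1) = 569.0 K; P₃ = P₂·(V₂/V₃)^γ = 32.83 bar.
Isothermal, so P V is constant: T₄ = T₃; P₄ = P₃·(V₃/V₄) = 74.33 bar.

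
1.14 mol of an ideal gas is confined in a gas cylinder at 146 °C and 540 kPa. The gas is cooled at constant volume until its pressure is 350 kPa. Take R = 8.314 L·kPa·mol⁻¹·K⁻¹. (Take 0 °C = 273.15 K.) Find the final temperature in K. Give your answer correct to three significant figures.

T₂ ≈ 272 K

Convert: T₁ = 419.1 K.
From PV = nRT: V₁ = nRT₁/P₁ = 7.357 L.
Isochoric, so P/T is constant: V₂ = V₁; T₂ = T₁·(P₂/P₁) = 271.7 K.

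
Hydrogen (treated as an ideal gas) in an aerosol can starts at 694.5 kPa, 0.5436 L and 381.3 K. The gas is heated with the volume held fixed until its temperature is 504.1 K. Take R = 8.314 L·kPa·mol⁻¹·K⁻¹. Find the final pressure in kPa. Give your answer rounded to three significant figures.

P₂ ≈ 918 kPa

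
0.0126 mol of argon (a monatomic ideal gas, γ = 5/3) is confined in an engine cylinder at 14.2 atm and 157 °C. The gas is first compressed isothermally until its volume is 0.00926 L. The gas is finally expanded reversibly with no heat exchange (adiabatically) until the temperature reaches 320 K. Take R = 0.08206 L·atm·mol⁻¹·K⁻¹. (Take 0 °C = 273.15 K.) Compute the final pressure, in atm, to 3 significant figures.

Convert: T₁ = 430.1 K.
From PV = nRT: V₁ = nRT₁/P₁ = 0.03132 L.
Isothermal, so P V is constant: T₂ = T₁; P₂ = P₁·(V₁/V₂) = 48.03 atm.
Reversible adiabatic, γ = 5/3: P₃ = P₂·(T₃/T₂)^(γ/(γ−1)) = 22.93 atm; V₃ = V₂·(T₂/T₃)^(1/(γ−1)) = 0.01443 L.

P₃ ≈ 22.9 atm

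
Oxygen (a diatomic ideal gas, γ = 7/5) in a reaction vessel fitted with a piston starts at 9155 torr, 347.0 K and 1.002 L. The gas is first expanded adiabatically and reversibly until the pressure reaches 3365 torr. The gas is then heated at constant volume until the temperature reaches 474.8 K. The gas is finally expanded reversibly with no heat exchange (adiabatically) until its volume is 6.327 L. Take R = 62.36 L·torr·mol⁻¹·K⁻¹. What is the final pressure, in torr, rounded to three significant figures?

P₄ ≈ 1.26e+03 torr

Adiabatic (γ = 7/5), T V^(γ−1) and P V^γ constant: T₂ = T₁·(P₂/P₁)^((γ−1)/γ) = 260.7 K; V₂ = V₁·(P₁/P₂)^(1/γ) = 2.048 L.
Isochoric, so P/T is constant: V₃ = V₂; P₃ = P₂·(T₃/T₂) = 6129 torr.
Reversible adiabatic, γ = 7/5: T₄ = T₃·(V₃/V₄)^(γ−1) = 302.4 K; P₄ = P₃·(V₃/V₄)^γ = 1263 torr.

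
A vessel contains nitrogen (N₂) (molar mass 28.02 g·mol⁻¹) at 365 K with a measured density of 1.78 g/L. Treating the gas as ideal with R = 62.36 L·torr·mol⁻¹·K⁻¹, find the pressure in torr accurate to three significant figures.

ρ = PM/(RT) ⇒ P = ρRT/M = (1.78 × 62.36 × 365.0) / 28.02

P ≈ 1.45e+03 torr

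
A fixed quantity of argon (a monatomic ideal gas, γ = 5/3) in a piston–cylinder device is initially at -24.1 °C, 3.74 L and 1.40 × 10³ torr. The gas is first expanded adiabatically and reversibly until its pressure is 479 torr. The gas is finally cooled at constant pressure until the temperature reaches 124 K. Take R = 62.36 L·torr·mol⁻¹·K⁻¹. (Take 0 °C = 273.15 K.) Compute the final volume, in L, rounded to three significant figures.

V₃ ≈ 5.44 L

Convert: T₁ = 249.0 K.
Reversible adiabatic, γ = 5/3: T₂ = T₁·(P₂/P₁)^((γ−1)/γ) = 162.2 K; V₂ = V₁·(P₁/P₂)^(1/γ) = 7.118 L.
Isobaric, so V/T is constant: P₃ = P₂; V₃ = V₂·(T₃/T₂) = 5.443 L.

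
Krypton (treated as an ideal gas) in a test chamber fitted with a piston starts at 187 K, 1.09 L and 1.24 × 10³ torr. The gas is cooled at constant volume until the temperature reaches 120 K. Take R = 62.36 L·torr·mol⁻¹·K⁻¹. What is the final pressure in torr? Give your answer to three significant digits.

P₂ ≈ 796 torr

Isochoric, so P/T is constant: V₂ = V₁; P₂ = P₁·(T₂/T₁) = 795.7 torr.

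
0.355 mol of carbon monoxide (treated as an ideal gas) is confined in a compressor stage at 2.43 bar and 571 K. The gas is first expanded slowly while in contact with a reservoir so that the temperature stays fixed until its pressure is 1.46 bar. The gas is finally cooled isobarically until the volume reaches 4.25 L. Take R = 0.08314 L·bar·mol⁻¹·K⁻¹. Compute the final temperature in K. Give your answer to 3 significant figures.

T₃ ≈ 210 K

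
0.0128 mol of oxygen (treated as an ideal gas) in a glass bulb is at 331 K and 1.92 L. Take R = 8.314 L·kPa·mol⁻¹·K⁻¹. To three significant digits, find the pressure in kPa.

P ≈ 18.3 kPa

PV = nRT ⇒ P = nRT/V = (0.0128 × 8.314 × 331) / 1.92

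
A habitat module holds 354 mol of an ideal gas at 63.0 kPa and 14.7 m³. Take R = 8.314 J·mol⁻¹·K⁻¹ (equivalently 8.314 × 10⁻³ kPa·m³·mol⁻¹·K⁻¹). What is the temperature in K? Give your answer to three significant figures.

PV = nRT ⇒ T = PV/(nR) = (63.0 × 14.7) / (354 × 8.314 × 10⁻³)

T ≈ 315 K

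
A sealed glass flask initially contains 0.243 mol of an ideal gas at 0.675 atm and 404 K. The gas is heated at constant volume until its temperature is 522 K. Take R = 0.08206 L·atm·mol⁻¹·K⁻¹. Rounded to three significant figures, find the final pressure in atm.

P₂ ≈ 0.872 atm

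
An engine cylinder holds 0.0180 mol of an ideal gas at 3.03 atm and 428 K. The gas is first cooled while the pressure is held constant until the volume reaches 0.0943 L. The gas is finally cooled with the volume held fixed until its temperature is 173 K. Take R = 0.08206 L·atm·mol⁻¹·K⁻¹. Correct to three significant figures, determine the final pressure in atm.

From PV = nRT: V₁ = nRT₁/P₁ = 0.2086 L.
Isobaric, so V/T is constant: P₂ = P₁; T₂ = T₁·(V₂/V₁) = 193.4 K.
V constant ⇒ P ∝ T: V₃ = V₂; P₃ = P₂·(T₃/T₂) = 2.710 atm.

P₃ ≈ 2.71 atm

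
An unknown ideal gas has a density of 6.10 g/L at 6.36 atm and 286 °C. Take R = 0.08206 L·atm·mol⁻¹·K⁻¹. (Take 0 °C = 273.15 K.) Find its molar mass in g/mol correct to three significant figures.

ρ = PM/(RT) ⇒ M = ρRT/P = (6.10 × 0.08206 × 559.1) / 6.36

M ≈ 44.0 g/mol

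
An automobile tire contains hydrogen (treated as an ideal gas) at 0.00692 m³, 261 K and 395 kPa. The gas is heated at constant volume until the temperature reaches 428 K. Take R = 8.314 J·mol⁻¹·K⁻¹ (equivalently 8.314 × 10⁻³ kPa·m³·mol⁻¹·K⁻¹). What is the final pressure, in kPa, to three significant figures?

P₂ ≈ 648 kPa

Isochoric, so P/T is constant: V₂ = V₁; P₂ = P₁·(T₂/T₁) = 647.7 kPa.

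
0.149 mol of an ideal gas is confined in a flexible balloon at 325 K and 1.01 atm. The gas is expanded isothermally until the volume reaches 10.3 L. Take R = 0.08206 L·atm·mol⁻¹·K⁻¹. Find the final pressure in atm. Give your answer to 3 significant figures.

From PV = nRT: V₁ = nRT₁/P₁ = 3.934 L.
T constant ⇒ Boyle's law P V = const: T₂ = T₁; P₂ = P₁·(V₁/V₂) = 0.3858 atm.

P₂ ≈ 0.386 atm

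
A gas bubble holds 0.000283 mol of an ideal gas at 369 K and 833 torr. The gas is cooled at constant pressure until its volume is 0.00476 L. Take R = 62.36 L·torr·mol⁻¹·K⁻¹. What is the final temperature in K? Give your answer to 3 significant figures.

T₂ ≈ 225 K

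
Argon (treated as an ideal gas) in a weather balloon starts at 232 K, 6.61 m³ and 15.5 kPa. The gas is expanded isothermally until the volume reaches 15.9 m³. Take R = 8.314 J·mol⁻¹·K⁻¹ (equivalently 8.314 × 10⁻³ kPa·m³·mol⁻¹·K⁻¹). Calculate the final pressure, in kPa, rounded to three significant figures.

Isothermal, so P V is constant: T₂ = T₁; P₂ = P₁·(V₁/V₂) = 6.444 kPa.

P₂ ≈ 6.44 kPa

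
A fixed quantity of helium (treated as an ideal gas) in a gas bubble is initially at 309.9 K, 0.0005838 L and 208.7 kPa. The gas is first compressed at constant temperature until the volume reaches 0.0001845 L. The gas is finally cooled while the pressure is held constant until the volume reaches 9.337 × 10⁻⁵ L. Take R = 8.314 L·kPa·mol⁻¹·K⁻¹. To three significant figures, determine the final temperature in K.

T₃ ≈ 157 K

Isothermal, so P V is constant: T₂ = T₁; P₂ = P₁·(V₁/V₂) = 660.4 kPa.
P constant ⇒ V ∝ T: P₃ = P₂; T₃ = T₂·(V₃/V₂) = 156.8 K.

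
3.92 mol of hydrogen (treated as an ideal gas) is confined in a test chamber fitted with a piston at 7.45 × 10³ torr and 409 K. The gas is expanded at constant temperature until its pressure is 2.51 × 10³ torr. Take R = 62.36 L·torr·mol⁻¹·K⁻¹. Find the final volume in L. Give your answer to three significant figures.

From PV = nRT: V₁ = nRT₁/P₁ = 13.42 L.
Isothermal, so P V is constant: T₂ = T₁; V₂ = V₁·(P₁/P₂) = 39.83 L.

V₂ ≈ 39.8 L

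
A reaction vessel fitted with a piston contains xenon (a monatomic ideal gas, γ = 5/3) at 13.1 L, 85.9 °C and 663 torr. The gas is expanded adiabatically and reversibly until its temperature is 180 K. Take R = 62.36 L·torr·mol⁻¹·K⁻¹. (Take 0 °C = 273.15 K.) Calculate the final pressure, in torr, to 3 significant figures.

Convert: T₁ = 359.0 K.
Reversible adiabatic, γ = 5/3: P₂ = P₁·(T₂/T₁)^(γ/(γ−1)) = 118.0 torr; V₂ = V₁·(T₁/T₂)^(1/(γ−1)) = 36.91 L.

P₂ ≈ 118 torr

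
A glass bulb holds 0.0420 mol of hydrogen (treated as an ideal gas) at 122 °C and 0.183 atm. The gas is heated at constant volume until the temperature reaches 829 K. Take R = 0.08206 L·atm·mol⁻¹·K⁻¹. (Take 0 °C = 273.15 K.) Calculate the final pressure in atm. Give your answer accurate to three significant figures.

Convert: T₁ = 395.1 K.
From PV = nRT: V₁ = nRT₁/P₁ = 7.442 L.
V constant ⇒ P ∝ T: V₂ = V₁; P₂ = P₁·(T₂/T₁) = 0.3839 atm.

P₂ ≈ 0.384 atm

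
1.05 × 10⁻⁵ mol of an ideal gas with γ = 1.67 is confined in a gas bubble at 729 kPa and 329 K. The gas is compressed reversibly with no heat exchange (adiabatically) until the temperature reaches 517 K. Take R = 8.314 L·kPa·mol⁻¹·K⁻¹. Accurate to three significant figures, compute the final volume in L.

V₂ ≈ 2.01e-05 L

From PV = nRT: V₁ = nRT₁/P₁ = 3.940e-05 L.
Reversible adiabatic, γ = 1.67: P₂ = P₁·(T₂/T₁)^(γ/(γ−1)) = 2249 kPa; V₂ = V₁·(T₁/T₂)^(1/(γ−1)) = 2.007e-05 L.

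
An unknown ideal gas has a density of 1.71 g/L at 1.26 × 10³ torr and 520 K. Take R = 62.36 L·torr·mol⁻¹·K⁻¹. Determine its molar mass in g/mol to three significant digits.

ρ = PM/(RT) ⇒ M = ρRT/P = (1.71 × 62.36 × 520.0) / 1.26e+03

M ≈ 44.0 g/mol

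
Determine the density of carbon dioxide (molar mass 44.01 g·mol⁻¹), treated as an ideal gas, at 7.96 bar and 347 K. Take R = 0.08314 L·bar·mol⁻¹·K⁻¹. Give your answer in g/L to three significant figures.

ρ ≈ 12.1 g/L

ρ = PM/(RT) = (7.96 × 44.01) / (0.08314 × 347.0)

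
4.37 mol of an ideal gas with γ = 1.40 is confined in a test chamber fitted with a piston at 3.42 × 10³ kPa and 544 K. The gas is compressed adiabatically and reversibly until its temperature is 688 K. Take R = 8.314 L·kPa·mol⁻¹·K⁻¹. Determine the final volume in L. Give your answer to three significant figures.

From PV = nRT: V₁ = nRT₁/P₁ = 5.779 L.
Adiabatic (γ = 1.40), T V^(γ−1) and P V^γ constant: P₂ = P₁·(T₂/T₁)^(γ/(γ−1)) = 7780 kPa; V₂ = V₁·(T₁/T₂)^(1/(γ−1)) = 3.213 L.

V₂ ≈ 3.21 L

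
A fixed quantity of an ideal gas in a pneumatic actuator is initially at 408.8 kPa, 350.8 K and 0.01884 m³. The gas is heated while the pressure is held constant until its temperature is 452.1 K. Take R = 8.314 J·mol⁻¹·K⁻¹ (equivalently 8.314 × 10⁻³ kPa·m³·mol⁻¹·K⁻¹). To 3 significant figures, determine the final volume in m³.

V₂ ≈ 0.0243 m³

P constant ⇒ V ∝ T: P₂ = P₁; V₂ = V₁·(T₂/T₁) = 0.02428 m³.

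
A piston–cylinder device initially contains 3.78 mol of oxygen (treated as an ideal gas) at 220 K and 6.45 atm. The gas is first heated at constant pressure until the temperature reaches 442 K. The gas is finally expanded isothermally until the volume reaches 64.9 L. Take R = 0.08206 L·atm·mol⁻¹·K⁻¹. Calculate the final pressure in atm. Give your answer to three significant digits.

P₃ ≈ 2.11 atm

From PV = nRT: V₁ = nRT₁/P₁ = 10.58 L.
P constant ⇒ V ∝ T: P₂ = P₁; V₂ = V₁·(T₂/T₁) = 21.26 L.
T constant ⇒ Boyle's law P V = const: T₃ = T₂; P₃ = P₂·(V₂/V₃) = 2.113 atm.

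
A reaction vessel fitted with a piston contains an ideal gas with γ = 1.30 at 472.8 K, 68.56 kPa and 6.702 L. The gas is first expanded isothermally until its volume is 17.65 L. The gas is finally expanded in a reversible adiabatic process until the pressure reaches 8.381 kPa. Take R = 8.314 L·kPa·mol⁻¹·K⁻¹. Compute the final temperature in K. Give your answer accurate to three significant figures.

T₃ ≈ 364 K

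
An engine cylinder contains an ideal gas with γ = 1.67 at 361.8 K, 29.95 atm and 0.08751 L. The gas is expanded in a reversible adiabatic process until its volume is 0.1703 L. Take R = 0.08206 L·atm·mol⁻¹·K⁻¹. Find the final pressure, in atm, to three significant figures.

P₂ ≈ 9.85 atm

Adiabatic (γ = 1.67), T V^(γ−1) and P V^γ constant: T₂ = T₁·(V₁/V₂)^(γ−1) = 231.6 K; P₂ = P₁·(V₁/V₂)^γ = 9.852 atm.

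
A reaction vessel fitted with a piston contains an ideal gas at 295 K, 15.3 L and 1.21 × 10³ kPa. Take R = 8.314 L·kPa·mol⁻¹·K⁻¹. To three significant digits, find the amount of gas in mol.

n ≈ 7.55 mol

PV = nRT ⇒ n = PV/(RT) = (1.21e+03 × 15.3) / (8.314 × 295)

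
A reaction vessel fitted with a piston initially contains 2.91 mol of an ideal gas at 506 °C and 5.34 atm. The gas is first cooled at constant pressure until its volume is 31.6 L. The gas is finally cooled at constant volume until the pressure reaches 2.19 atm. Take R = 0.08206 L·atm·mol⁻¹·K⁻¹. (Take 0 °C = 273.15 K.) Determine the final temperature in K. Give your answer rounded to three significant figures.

T₃ ≈ 290 K

Convert: T₁ = 779.1 K.
From PV = nRT: V₁ = nRT₁/P₁ = 34.84 L.
P constant ⇒ V ∝ T: P₂ = P₁; T₂ = T₁·(V₂/V₁) = 706.6 K.
Isochoric, so P/T is constant: V₃ = V₂; T₃ = T₂·(P₃/P₂) = 289.8 K.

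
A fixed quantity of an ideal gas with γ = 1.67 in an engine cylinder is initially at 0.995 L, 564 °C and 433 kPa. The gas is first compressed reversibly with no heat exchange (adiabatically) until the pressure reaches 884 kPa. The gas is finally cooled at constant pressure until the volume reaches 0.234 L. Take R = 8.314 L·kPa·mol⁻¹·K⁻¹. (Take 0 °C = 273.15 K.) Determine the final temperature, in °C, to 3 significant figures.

T₃ ≈ 129 °C

Convert: T₁ = 837.1 K.
Reversible adiabatic, γ = 1.67: T₂ = T₁·(P₂/P₁)^((γ−1)/γ) = 1115 K; V₂ = V₁·(P₁/P₂)^(1/γ) = 0.6490 L.
Isobaric, so V/T is constant: P₃ = P₂; T₃ = T₂·(V₃/V₂) = 401.9 K.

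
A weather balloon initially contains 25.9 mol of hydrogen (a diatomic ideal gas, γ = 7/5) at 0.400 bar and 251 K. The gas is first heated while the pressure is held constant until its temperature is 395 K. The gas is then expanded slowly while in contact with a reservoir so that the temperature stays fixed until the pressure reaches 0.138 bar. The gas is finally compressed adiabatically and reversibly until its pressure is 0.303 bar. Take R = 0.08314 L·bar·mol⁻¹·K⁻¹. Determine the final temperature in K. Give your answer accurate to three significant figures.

T₄ ≈ 495 K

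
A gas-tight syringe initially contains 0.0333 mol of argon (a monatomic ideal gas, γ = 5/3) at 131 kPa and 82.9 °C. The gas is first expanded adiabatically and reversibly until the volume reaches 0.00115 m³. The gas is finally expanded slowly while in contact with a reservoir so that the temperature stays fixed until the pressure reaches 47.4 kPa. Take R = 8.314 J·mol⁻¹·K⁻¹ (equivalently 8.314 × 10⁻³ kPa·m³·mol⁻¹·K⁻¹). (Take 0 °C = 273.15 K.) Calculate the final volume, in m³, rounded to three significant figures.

Convert: T₁ = 356.0 K.
From PV = nRT: V₁ = nRT₁/P₁ = 0.0007525 m³.
Reversible adiabatic, γ = 5/3: T₂ = T₁·(V₁/V₂)^(γ−1) = 268.4 K; P₂ = P₁·(V₁/V₂)^γ = 64.60 kPa.
Isothermal, so P V is constant: T₃ = T₂; V₃ = V₂·(P₂/P₃) = 0.001567 m³.

V₃ ≈ 0.00157 m³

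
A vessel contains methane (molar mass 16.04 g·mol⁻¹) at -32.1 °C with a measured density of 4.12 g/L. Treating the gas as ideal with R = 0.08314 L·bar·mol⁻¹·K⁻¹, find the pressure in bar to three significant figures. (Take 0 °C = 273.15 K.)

P ≈ 5.15 bar

ρ = PM/(RT) ⇒ P = ρRT/M = (4.12 × 0.08314 × 241.0) / 16.04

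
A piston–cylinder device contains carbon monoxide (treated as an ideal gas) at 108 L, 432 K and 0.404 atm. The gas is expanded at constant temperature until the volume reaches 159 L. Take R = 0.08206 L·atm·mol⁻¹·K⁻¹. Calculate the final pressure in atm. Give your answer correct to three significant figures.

P₂ ≈ 0.274 atm

Isothermal, so P V is constant: T₂ = T₁; P₂ = P₁·(V₁/V₂) = 0.2744 atm.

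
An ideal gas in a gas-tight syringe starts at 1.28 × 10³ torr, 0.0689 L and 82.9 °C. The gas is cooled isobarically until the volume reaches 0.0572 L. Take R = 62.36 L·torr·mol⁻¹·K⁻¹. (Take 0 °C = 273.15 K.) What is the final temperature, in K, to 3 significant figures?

Convert: T₁ = 356.0 K.
Isobaric, so V/T is constant: P₂ = P₁; T₂ = T₁·(V₂/V₁) = 295.6 K.

T₂ ≈ 296 K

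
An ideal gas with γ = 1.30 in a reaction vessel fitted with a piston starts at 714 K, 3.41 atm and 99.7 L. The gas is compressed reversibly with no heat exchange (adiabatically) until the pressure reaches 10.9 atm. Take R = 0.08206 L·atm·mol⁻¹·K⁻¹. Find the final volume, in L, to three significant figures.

V₂ ≈ 40.8 L

Adiabatic (γ = 1.30), T V^(γ−1) and P V^γ constant: T₂ = T₁·(P₂/P₁)^((γ−1)/γ) = 933.6 K; V₂ = V₁·(P₁/P₂)^(1/γ) = 40.78 L.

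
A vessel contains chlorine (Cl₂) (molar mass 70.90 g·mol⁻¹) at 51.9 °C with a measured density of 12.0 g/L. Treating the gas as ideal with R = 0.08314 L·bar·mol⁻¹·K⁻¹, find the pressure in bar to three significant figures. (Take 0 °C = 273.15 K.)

ρ = PM/(RT) ⇒ P = ρRT/M = (12.0 × 0.08314 × 325.0) / 70.90

P ≈ 4.57 bar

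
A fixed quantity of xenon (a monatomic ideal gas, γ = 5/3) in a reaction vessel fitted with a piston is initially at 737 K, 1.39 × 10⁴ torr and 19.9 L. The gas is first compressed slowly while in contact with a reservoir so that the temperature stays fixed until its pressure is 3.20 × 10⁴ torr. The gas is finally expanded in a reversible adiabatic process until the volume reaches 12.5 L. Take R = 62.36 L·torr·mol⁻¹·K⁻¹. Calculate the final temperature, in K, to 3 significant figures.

T₃ ≈ 576 K

Isothermal, so P V is constant: T₂ = T₁; V₂ = V₁·(P₁/P₂) = 8.644 L.
Reversible adiabatic, γ = 5/3: T₃ = T₂·(V₂/V₃)^(γ−1) = 576.3 K; P₃ = P₂·(V₂/V₃)^γ = 1.730e+04 torr.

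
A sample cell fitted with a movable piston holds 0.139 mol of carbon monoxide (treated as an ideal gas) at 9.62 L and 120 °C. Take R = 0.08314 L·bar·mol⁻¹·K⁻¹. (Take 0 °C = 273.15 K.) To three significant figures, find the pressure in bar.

Convert: T = 393.15 K.
PV = nRT ⇒ P = nRT/V = (0.139 × 0.08314 × 393.15) / 9.62

P ≈ 0.472 bar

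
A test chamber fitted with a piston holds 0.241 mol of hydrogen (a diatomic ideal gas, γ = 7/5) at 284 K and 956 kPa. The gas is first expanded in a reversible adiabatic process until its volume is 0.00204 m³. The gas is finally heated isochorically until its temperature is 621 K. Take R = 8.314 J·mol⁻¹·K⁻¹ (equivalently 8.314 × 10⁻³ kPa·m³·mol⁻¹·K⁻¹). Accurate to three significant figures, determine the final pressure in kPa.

P₃ ≈ 610 kPa

From PV = nRT: V₁ = nRT₁/P₁ = 0.0005952 m³.
Reversible adiabatic, γ = 7/5: T₂ = T₁·(V₁/V₂)^(γ−1) = 173.5 K; P₂ = P₁·(V₁/V₂)^γ = 170.4 kPa.
Isochoric, so P/T is constant: V₃ = V₂; P₃ = P₂·(T₃/T₂) = 609.9 kPa.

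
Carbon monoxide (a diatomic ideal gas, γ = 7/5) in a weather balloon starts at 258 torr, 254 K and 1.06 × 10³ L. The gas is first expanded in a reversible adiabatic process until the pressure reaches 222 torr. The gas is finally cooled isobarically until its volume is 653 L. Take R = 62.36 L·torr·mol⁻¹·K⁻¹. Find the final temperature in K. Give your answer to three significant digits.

Reversible adiabatic, γ = 7/5: T₂ = T₁·(P₂/P₁)^((γ−1)/γ) = 243.3 K; V₂ = V₁·(P₁/P₂)^(1/γ) = 1180 L.
Isobaric, so V/T is constant: P₃ = P₂; T₃ = T₂·(V₃/V₂) = 134.6 K.

T₃ ≈ 135 K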